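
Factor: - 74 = - 2^1*37^1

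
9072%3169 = 2734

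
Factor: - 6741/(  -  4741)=3^2  *7^1*11^(- 1)*107^1*431^(-1)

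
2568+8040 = 10608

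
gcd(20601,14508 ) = 9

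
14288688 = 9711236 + 4577452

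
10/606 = 5/303= 0.02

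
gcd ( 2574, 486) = 18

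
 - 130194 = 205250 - 335444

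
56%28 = 0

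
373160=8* 46645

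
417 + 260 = 677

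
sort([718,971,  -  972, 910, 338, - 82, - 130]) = [ - 972, - 130, - 82 , 338 , 718,910, 971 ] 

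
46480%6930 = 4900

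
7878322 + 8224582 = 16102904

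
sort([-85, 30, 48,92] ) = [ - 85, 30,48, 92] 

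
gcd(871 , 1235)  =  13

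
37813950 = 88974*425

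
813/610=1 + 203/610= 1.33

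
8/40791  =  8/40791 = 0.00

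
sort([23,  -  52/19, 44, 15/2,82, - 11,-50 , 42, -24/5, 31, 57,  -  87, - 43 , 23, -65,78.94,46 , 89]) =[ - 87, -65,  -  50, - 43 , -11, - 24/5,-52/19, 15/2, 23, 23, 31,42, 44 , 46, 57,78.94 , 82,89]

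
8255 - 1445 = 6810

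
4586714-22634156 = -18047442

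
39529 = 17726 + 21803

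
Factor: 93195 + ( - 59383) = 33812 = 2^2*79^1* 107^1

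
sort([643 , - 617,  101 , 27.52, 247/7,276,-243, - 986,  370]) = [ - 986, - 617, - 243,27.52,247/7,101 , 276, 370, 643]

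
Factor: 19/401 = 19^1 *401^ ( - 1)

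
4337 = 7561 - 3224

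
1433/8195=1433/8195= 0.17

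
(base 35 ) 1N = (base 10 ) 58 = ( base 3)2011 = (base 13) 46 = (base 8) 72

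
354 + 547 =901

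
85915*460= 39520900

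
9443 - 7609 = 1834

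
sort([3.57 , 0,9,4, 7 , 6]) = [ 0, 3.57,4,6,7,9]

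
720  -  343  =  377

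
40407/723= 55 + 214/241 = 55.89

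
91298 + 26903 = 118201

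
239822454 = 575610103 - 335787649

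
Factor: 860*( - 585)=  - 503100 = - 2^2*3^2*5^2 * 13^1*43^1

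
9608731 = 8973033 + 635698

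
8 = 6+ 2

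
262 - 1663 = -1401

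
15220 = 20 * 761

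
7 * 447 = 3129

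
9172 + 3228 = 12400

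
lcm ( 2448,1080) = 36720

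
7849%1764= 793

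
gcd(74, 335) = 1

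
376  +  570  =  946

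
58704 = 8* 7338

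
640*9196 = 5885440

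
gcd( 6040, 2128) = 8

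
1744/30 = 872/15 = 58.13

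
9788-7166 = 2622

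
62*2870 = 177940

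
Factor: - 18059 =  - 18059^1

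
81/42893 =81/42893= 0.00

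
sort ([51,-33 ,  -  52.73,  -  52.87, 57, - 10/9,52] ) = [-52.87,- 52.73, -33, - 10/9 , 51,52 , 57 ] 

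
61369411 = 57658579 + 3710832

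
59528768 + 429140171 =488668939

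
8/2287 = 8/2287 = 0.00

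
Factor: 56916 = 2^2 * 3^3*17^1*31^1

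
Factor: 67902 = 2^1*3^1*11317^1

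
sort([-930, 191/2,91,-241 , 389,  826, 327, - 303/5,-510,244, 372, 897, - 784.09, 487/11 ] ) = [ - 930 , - 784.09,-510, - 241,-303/5, 487/11,91 , 191/2, 244 , 327, 372,389,826,897] 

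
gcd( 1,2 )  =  1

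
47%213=47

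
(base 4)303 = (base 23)25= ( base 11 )47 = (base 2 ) 110011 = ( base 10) 51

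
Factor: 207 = 3^2*23^1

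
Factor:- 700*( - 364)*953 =2^4 * 5^2 * 7^2*13^1*953^1 = 242824400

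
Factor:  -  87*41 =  - 3^1*29^1*41^1 = -  3567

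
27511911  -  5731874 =21780037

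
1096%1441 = 1096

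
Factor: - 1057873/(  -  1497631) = 191^( - 1)*937^1*1129^1*7841^( - 1 ) 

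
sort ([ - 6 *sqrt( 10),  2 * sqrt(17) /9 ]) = [ - 6 * sqrt( 10 ), 2  *sqrt( 17 )/9]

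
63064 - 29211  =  33853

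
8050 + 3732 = 11782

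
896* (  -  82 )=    - 73472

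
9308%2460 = 1928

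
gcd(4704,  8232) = 1176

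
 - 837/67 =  - 837/67 = - 12.49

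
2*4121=8242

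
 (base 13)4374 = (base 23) hh6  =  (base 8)22256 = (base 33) 8KI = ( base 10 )9390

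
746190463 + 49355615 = 795546078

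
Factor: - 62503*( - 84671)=7^1*227^1*373^1 * 8929^1 = 5292191513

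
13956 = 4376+9580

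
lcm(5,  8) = 40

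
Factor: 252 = 2^2*3^2*7^1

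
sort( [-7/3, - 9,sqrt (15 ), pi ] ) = [ - 9,-7/3 , pi , sqrt( 15) ] 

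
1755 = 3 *585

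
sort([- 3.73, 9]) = [ - 3.73,9 ] 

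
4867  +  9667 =14534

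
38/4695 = 38/4695 = 0.01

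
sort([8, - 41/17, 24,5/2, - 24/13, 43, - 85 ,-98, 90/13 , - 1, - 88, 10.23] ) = [-98, - 88, - 85,-41/17, - 24/13, - 1, 5/2,90/13,8,  10.23,  24, 43]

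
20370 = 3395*6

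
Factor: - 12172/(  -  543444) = 3^( - 1)*11^( -1)*17^1*23^( -1) = 17/759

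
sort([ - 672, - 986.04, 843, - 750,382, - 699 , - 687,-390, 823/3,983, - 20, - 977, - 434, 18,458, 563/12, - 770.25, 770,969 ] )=[ - 986.04,- 977, - 770.25, - 750, - 699, - 687, - 672, - 434,-390, - 20,18, 563/12, 823/3,382,458, 770, 843, 969,  983 ]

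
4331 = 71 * 61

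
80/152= 10/19 = 0.53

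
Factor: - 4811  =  -17^1*283^1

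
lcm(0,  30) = 0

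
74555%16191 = 9791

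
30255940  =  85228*355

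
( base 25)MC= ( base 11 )471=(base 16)232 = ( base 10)562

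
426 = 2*213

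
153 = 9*17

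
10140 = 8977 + 1163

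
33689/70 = 33689/70 = 481.27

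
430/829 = 430/829 =0.52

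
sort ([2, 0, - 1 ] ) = [-1, 0,2]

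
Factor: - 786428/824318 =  - 934/979=- 2^1*11^( - 1 )*89^ ( - 1) * 467^1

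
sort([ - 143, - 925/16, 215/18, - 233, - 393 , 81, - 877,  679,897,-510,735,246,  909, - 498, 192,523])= [ - 877 , - 510, - 498, - 393, - 233,-143, - 925/16,215/18, 81, 192, 246,523, 679, 735, 897,909]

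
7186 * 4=28744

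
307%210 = 97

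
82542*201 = 16590942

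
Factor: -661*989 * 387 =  - 252993123  =  - 3^2*23^1*43^2 * 661^1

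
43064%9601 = 4660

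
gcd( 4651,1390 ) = 1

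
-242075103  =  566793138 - 808868241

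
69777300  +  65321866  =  135099166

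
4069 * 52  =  211588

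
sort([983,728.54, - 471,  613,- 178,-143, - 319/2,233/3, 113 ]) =[  -  471, - 178, - 319/2,  -  143,233/3, 113, 613, 728.54, 983]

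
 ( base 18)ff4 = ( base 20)cge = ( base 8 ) 12016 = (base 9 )7034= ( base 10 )5134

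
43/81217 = 43/81217 = 0.00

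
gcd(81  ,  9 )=9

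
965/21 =45 + 20/21 = 45.95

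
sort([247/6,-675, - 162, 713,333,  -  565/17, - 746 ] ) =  [-746 , - 675, - 162, - 565/17,247/6, 333,  713 ]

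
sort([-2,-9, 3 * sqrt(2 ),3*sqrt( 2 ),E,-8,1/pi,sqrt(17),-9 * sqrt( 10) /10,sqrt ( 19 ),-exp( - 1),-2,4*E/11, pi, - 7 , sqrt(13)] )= [ - 9,-8,-7, - 9*sqrt(10)/10,-2, - 2,-exp ( - 1 ),1/pi,4 *E/11,E,pi,sqrt( 13), sqrt(17 ),  3*sqrt(2), 3*sqrt(2),sqrt( 19) ] 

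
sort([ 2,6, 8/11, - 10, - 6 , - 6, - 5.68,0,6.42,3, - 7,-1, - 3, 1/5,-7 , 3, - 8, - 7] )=[-10, - 8, - 7,-7, - 7 ,-6, - 6, - 5.68, -3, - 1 , 0,1/5,8/11,2,3, 3,6,6.42]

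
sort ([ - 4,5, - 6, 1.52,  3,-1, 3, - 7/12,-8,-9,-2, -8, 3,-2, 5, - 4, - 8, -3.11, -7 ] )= [ - 9,-8,-8, - 8, - 7,-6 ,-4, -4, -3.11, - 2, - 2, - 1,-7/12, 1.52, 3 , 3, 3,  5,5] 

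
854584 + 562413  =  1416997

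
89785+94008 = 183793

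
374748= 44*8517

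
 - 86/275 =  - 86/275 = - 0.31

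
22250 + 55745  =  77995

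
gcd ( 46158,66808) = 14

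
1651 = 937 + 714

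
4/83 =4/83 = 0.05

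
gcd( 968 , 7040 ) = 88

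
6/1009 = 6/1009 = 0.01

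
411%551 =411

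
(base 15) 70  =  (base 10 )105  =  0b1101001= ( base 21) 50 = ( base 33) 36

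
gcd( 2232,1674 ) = 558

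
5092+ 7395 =12487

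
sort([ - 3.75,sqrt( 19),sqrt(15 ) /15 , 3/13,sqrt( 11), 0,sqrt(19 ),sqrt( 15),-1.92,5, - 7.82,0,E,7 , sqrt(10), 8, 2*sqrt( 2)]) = [ - 7.82, - 3.75, - 1.92, 0,0, 3/13,sqrt( 15) /15, E, 2*sqrt(2), sqrt ( 10), sqrt( 11), sqrt( 15),sqrt(19), sqrt(19),5,7,8] 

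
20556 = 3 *6852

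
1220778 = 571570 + 649208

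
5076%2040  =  996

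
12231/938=13  +  37/938= 13.04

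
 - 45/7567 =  - 1 + 7522/7567=- 0.01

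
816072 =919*888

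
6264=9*696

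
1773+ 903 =2676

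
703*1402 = 985606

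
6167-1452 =4715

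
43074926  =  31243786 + 11831140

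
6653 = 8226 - 1573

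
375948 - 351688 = 24260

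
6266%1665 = 1271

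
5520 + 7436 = 12956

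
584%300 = 284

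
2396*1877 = 4497292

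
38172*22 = 839784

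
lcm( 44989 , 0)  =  0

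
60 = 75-15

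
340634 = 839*406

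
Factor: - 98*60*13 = - 76440 = - 2^3*3^1 * 5^1*  7^2 * 13^1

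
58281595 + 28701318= 86982913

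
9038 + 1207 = 10245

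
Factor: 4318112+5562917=17^1 * 581237^1 = 9881029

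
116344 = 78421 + 37923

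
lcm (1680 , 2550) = 142800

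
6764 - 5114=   1650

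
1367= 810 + 557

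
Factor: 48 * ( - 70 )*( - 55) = 2^5*3^1 *5^2*7^1 * 11^1= 184800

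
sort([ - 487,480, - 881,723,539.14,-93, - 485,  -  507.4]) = [ - 881,-507.4,-487, - 485, - 93,480, 539.14 , 723 ]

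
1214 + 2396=3610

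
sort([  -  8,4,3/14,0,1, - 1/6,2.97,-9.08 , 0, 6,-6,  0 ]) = [ - 9.08,-8 , - 6, - 1/6, 0,0, 0, 3/14,1, 2.97,  4,6 ]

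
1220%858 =362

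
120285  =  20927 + 99358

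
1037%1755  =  1037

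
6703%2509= 1685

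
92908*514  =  47754712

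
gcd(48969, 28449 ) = 9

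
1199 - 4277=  - 3078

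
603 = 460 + 143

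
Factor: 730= 2^1 * 5^1*73^1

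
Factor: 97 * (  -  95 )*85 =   -  783275 = - 5^2 *17^1*19^1*97^1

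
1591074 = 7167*222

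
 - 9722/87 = -9722/87 = - 111.75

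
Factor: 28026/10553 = 162/61 = 2^1*3^4 * 61^(- 1 )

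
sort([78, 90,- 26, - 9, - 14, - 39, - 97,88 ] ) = [ -97, - 39, - 26, - 14, - 9,78, 88 , 90] 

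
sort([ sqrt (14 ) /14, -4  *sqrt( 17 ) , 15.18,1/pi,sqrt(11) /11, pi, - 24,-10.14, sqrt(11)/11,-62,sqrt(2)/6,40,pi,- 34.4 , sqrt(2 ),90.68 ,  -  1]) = [-62, - 34.4 ,  -  24, -4*sqrt (17 ), - 10.14, - 1,sqrt(2 )/6,sqrt( 14) /14,sqrt (11 )/11,sqrt(11 ) /11, 1/pi,sqrt(2),pi,pi,  15.18 , 40,90.68]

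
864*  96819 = 83651616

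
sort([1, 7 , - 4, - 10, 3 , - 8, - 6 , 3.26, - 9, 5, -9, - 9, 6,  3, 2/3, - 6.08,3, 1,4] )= [ - 10, - 9, - 9, - 9, - 8, - 6.08, - 6, - 4, 2/3,1 , 1,3, 3,3,3.26, 4,5, 6,7]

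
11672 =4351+7321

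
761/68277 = 761/68277 = 0.01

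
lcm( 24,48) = 48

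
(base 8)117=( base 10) 79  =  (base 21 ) 3G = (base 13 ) 61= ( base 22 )3D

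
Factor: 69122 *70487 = 2^1*17^1 *19^1* 107^1*70487^1  =  4872202414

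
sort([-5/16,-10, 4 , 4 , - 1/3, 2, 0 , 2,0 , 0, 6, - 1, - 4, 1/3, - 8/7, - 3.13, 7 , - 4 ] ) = [ - 10,  -  4, - 4, - 3.13,-8/7 ,-1, - 1/3, - 5/16 , 0,0, 0,1/3,2, 2,4,4,6, 7] 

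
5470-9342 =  - 3872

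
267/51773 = 267/51773 = 0.01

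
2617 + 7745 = 10362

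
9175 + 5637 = 14812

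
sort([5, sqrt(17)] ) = [ sqrt(17) , 5]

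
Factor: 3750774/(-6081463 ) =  - 2^1*3^1*19^(  -  1) * 331^( -1 )*967^(  -  1 ) * 625129^1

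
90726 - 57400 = 33326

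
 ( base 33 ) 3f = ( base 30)3o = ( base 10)114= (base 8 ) 162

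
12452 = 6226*2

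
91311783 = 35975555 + 55336228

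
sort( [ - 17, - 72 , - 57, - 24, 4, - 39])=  [ - 72, - 57, - 39, - 24,  -  17, 4]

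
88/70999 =88/70999 = 0.00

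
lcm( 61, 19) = 1159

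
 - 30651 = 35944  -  66595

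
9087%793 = 364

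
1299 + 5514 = 6813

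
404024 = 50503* 8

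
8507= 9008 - 501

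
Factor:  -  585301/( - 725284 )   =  2^ ( - 2 )*7^(  -  1 )*277^1*2113^1*25903^( - 1 )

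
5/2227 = 5/2227 = 0.00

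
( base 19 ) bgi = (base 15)1413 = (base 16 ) 10C5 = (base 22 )8j3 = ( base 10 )4293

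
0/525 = 0 = 0.00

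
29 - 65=-36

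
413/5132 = 413/5132 = 0.08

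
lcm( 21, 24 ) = 168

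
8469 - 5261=3208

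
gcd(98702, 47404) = 2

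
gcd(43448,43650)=2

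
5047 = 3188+1859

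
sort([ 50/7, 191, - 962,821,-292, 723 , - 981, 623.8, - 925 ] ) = [ - 981, - 962, - 925, - 292,50/7, 191,  623.8, 723,821]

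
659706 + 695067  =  1354773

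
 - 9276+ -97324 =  - 106600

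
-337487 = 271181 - 608668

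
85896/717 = 119 + 191/239 = 119.80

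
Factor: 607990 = 2^1*5^1 * 163^1* 373^1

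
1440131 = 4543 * 317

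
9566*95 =908770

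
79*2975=235025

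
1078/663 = 1078/663 = 1.63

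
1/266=1/266 = 0.00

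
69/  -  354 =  - 23/118 = -  0.19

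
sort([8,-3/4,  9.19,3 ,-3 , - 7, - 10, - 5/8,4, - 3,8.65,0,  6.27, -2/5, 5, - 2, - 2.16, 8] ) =[ - 10 ,-7, - 3, - 3, - 2.16, - 2, - 3/4, - 5/8,-2/5,0,3,4,5 , 6.27,  8,8,8.65,9.19 ]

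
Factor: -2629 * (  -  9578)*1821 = 2^1*3^1*11^1*239^1*607^1*4789^1  =  45853803402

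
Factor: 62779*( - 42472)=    -2^3*67^1*937^1*5309^1=-2666349688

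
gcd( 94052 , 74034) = 2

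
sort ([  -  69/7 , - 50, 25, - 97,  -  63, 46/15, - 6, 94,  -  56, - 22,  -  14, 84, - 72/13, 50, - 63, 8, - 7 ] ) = [ - 97, - 63 , - 63,  -  56,- 50,  -  22, - 14, - 69/7, - 7, - 6, - 72/13, 46/15, 8, 25, 50, 84, 94]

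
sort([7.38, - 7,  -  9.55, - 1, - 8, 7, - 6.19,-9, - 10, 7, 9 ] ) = [ - 10, - 9.55, - 9, - 8, - 7, - 6.19,-1, 7, 7,7.38,9]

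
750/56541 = 250/18847 = 0.01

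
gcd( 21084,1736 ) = 28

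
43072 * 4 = 172288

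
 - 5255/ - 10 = 525 + 1/2 = 525.50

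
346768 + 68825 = 415593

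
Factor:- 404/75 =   -  2^2*3^(  -  1 ) * 5^(  -  2 )*101^1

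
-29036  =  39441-68477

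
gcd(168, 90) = 6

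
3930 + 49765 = 53695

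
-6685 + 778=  - 5907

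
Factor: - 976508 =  - 2^2 *13^1*89^1 *211^1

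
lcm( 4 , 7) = 28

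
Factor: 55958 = 2^1*7^2* 571^1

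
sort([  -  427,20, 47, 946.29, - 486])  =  [ - 486,-427, 20, 47, 946.29 ] 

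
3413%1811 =1602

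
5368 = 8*671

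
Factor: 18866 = 2^1*9433^1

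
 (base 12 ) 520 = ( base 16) 2E8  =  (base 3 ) 1000120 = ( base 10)744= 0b1011101000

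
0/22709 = 0=0.00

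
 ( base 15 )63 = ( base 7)162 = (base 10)93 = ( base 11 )85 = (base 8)135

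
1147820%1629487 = 1147820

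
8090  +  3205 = 11295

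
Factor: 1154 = 2^1*577^1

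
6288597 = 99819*63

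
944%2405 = 944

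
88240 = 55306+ 32934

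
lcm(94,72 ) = 3384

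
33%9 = 6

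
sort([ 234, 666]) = [ 234, 666]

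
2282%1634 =648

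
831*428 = 355668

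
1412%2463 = 1412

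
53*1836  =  97308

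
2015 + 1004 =3019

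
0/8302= 0= 0.00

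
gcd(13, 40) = 1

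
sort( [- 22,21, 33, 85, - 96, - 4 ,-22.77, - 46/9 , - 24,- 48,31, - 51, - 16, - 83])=[-96, - 83, - 51 ,  -  48, - 24,  -  22.77, - 22, - 16 , - 46/9, - 4,21, 31,33, 85] 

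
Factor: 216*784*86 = 14563584  =  2^8*3^3*7^2 * 43^1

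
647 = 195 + 452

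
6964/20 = 348+1/5 = 348.20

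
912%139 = 78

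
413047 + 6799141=7212188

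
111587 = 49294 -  - 62293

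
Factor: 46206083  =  7^1*11^1 * 503^1*1193^1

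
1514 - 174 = 1340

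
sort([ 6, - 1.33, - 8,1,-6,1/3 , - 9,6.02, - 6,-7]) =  [ - 9, - 8  ,  -  7,  -  6, - 6,  -  1.33, 1/3,  1,6,6.02]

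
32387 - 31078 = 1309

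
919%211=75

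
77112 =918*84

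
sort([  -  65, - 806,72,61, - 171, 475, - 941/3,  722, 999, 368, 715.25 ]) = [ - 806,- 941/3,-171,-65, 61, 72, 368,  475,715.25, 722, 999 ]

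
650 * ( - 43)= -27950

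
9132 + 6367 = 15499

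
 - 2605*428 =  - 1114940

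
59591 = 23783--35808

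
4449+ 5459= 9908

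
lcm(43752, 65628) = 131256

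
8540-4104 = 4436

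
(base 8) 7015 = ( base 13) 1839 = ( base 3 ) 11221020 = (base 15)10ec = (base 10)3597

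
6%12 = 6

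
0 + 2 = 2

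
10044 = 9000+1044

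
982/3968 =491/1984=0.25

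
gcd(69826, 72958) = 2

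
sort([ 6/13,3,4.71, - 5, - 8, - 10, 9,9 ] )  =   [ - 10,-8, - 5,6/13,3,4.71,9,9]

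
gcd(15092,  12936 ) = 2156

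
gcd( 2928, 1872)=48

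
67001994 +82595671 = 149597665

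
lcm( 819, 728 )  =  6552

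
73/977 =73/977 = 0.07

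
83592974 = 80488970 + 3104004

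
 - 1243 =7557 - 8800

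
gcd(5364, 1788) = 1788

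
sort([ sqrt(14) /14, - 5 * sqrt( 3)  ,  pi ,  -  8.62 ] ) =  [-5*sqrt (3), - 8.62,sqrt(14 )/14 , pi ] 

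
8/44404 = 2/11101  =  0.00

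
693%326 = 41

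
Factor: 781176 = 2^3 * 3^1 *11^2*269^1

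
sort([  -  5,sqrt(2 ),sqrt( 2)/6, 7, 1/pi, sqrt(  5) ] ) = [-5, sqrt( 2 )/6, 1/pi, sqrt(2) , sqrt( 5 ) , 7 ]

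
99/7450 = 99/7450 = 0.01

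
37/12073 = 37/12073 = 0.00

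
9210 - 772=8438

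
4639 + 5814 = 10453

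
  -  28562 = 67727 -96289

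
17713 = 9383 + 8330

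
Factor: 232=2^3*29^1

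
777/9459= 259/3153 = 0.08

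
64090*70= 4486300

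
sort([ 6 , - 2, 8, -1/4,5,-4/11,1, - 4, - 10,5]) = [ - 10,-4 , - 2, - 4/11, - 1/4 , 1,5,5,6, 8 ]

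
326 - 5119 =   -  4793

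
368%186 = 182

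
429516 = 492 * 873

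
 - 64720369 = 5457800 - 70178169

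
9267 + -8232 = 1035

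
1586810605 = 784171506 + 802639099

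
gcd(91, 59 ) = 1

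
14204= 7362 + 6842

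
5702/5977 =5702/5977  =  0.95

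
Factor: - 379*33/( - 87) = 4169/29 = 11^1*29^( - 1 )*379^1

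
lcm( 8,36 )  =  72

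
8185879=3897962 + 4287917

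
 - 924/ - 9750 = 154/1625= 0.09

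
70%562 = 70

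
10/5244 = 5/2622 = 0.00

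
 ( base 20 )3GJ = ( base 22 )33L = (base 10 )1539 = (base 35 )18Y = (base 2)11000000011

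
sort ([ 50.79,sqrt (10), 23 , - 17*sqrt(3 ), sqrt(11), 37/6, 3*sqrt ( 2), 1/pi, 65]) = [ - 17 * sqrt( 3), 1/pi, sqrt( 10),sqrt( 11), 3*sqrt(2 ), 37/6,23,50.79,65]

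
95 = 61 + 34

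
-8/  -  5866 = 4/2933 = 0.00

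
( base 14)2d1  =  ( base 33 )he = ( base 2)1000111111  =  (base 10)575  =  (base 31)ih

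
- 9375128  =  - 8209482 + - 1165646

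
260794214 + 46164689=306958903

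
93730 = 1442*65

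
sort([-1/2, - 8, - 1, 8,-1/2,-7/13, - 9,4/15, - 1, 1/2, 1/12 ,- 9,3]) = [ - 9,-9,-8, - 1, - 1, - 7/13, - 1/2 ,-1/2, 1/12, 4/15, 1/2, 3, 8 ]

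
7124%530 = 234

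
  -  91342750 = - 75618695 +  - 15724055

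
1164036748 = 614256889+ 549779859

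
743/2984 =743/2984 = 0.25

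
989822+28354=1018176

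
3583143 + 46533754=50116897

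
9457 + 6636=16093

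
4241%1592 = 1057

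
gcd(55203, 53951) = 1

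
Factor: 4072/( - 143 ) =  - 2^3*11^( - 1 )* 13^( - 1)*509^1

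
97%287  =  97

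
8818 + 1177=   9995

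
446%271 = 175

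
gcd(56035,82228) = 1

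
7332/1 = 7332=7332.00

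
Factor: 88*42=2^4*3^1*7^1*11^1 =3696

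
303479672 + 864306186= 1167785858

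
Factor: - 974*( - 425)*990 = 2^2 * 3^2*5^3*11^1*17^1*487^1 = 409810500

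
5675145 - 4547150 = 1127995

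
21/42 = 1/2 = 0.50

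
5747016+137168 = 5884184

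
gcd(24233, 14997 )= 1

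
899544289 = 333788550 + 565755739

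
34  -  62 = - 28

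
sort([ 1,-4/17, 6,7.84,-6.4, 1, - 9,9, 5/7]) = [- 9 ,-6.4, - 4/17 , 5/7, 1, 1, 6, 7.84,9 ] 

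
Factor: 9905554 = 2^1* 31^1*197^1*811^1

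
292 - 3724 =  - 3432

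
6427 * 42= 269934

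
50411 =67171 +- 16760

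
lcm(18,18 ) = 18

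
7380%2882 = 1616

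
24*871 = 20904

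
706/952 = 353/476 = 0.74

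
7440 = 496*15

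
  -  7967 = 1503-9470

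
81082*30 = 2432460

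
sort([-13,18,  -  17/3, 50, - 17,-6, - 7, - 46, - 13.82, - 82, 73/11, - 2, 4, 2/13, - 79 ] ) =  [-82, - 79,  -  46,  -  17, -13.82,- 13,  -  7,- 6 ,  -  17/3, - 2, 2/13,4, 73/11, 18,50] 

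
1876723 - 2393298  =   - 516575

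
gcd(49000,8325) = 25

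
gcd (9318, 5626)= 2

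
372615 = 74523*5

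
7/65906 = 7/65906 = 0.00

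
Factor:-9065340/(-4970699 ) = 2^2*3^2*5^1 * 50363^1*4970699^( - 1)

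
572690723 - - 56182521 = 628873244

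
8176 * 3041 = 24863216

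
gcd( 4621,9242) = 4621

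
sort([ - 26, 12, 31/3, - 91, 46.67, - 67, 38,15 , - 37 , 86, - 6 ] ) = [ -91, - 67, - 37,-26, - 6 , 31/3, 12,15, 38 , 46.67, 86 ] 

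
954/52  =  477/26 = 18.35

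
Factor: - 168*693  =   - 116424 =- 2^3*3^3*7^2*11^1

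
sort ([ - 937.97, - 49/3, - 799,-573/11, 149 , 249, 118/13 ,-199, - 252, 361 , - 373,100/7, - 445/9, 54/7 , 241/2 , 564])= [ - 937.97,-799, - 373, - 252 ,  -  199, - 573/11 , - 445/9, - 49/3, 54/7,118/13 , 100/7,241/2,  149,249, 361,564 ]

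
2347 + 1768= 4115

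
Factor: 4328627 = 29^2*5147^1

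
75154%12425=604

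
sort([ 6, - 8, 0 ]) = [ - 8, 0,  6] 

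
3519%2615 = 904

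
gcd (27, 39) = 3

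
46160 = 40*1154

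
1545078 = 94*16437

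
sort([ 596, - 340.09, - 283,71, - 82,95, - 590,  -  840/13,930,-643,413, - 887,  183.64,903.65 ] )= [ -887, - 643,  -  590,-340.09, - 283, - 82,  -  840/13,71,95,183.64,413,596, 903.65,930]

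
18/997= 18/997 = 0.02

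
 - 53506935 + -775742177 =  - 829249112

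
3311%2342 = 969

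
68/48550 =34/24275 = 0.00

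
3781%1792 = 197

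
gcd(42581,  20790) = 77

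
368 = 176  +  192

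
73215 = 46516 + 26699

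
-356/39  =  -356/39 = -9.13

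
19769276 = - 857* ( - 23068)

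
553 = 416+137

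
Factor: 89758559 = 11^1*37^1*220537^1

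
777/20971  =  777/20971 = 0.04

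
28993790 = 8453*3430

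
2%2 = 0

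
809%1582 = 809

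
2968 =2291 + 677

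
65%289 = 65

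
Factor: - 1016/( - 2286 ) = 2^2 * 3^( - 2) = 4/9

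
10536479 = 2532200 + 8004279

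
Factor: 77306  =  2^1*38653^1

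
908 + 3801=4709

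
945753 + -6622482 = -5676729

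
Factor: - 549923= - 11^1 * 49993^1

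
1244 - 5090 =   -  3846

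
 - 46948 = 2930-49878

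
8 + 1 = 9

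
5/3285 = 1/657 = 0.00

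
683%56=11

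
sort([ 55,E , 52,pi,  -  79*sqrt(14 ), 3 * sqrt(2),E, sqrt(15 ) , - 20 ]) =[ - 79*sqrt(14), - 20, E,E,pi,  sqrt(15 ), 3 * sqrt(2), 52,  55]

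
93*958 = 89094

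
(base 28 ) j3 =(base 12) 387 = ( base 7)1363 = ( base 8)1027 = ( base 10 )535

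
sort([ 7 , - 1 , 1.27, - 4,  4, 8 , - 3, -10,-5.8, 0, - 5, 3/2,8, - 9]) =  [ - 10, - 9,-5.8, - 5, - 4, - 3, - 1,  0,1.27,  3/2,4, 7 , 8 , 8] 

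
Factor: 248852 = 2^2*62213^1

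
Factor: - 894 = -2^1*3^1*149^1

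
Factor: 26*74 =1924 = 2^2*13^1 * 37^1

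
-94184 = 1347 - 95531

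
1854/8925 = 618/2975= 0.21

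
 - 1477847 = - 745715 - 732132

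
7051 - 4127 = 2924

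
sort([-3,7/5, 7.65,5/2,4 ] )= [ - 3,  7/5,5/2, 4 , 7.65]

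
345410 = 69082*5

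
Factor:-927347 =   -  67^1*13841^1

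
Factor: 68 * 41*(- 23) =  -2^2 * 17^1 * 23^1*41^1 = -64124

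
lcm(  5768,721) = 5768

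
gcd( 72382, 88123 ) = 1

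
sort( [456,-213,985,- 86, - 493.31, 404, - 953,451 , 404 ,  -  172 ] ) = [- 953, - 493.31, - 213 ,-172,  -  86,404,404,451, 456, 985]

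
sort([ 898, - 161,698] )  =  [ - 161 , 698,898]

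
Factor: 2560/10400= 16/65 = 2^4*5^( - 1)*13^( - 1) 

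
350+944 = 1294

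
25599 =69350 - 43751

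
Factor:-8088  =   - 2^3*3^1* 337^1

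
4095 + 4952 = 9047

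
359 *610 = 218990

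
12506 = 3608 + 8898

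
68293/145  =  470 + 143/145 = 470.99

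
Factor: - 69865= -5^1*89^1*157^1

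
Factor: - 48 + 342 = 2^1*3^1*7^2= 294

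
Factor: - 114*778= - 2^2 * 3^1*19^1*389^1 = -88692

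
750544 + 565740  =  1316284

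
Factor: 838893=3^1*11^2*2311^1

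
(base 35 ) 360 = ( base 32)3pd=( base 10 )3885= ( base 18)bhf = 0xf2d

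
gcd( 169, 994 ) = 1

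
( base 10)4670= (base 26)6ng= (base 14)19b8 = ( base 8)11076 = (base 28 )5QM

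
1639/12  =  136+7/12  =  136.58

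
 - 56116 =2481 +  - 58597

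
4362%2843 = 1519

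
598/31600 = 299/15800 =0.02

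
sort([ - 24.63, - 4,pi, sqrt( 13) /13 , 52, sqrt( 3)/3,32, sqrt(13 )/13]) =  [  -  24.63, - 4, sqrt( 13 )/13 , sqrt( 13 ) /13, sqrt(3)/3,pi, 32,  52 ] 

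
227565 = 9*25285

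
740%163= 88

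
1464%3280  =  1464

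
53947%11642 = 7379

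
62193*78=4851054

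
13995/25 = 2799/5 = 559.80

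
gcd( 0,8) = 8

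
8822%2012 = 774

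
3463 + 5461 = 8924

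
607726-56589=551137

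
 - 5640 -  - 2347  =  -3293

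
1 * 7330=7330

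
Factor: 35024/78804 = 2^2*3^ ( - 2 ) = 4/9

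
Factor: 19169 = 29^1*  661^1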